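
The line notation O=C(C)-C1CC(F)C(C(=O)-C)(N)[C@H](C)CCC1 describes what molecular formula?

Heavy atoms from the SMILES: 13 C, 1 F, 1 N, 2 O.
Implicit hydrogens by atom environment:
  4 × C: 2 H each → 8
  3 × C: 3 H each → 9
  3 × C: 1 H each → 3
  3 × C: no H
  2 × O: no H
  1 × F: no H
  1 × N: 2 H
  Total hydrogens = 22.
Molecular formula: C13H22FNO2

C13H22FNO2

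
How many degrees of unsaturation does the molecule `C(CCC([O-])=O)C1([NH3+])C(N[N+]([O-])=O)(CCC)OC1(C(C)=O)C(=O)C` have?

Molecular formula from the SMILES: C14H23N3O7.
DoU = (2C + 2 + N − H − X)/2 = (2·14 + 2 + 3 − 23 − 0)/2 = 10/2 = 5.
(Structurally: 1 ring(s) + 4 π bond(s) = 5.)

5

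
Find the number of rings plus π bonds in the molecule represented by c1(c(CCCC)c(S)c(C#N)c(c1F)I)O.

6

Molecular formula from the SMILES: C11H11FINOS.
DoU = (2C + 2 + N − H − X)/2 = (2·11 + 2 + 1 − 11 − 2)/2 = 12/2 = 6.
(Structurally: 1 ring(s) + 5 π bond(s) = 6.)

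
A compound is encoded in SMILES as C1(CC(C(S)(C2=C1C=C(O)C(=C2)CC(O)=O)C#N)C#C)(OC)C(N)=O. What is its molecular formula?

Heavy atoms from the SMILES: 17 C, 2 N, 5 O, 1 S.
Implicit hydrogens by atom environment:
  6 × C: no H
  4 × C (aromatic): no H
  3 × O: no H
  2 × C: 2 H each → 4
  2 × C (aromatic): 1 H each → 2
  2 × C: 1 H each → 2
  2 × O: 1 H each → 2
  1 × C: 3 H
  1 × N: 2 H
  1 × N: no H
  1 × S: 1 H
  Total hydrogens = 16.
Molecular formula: C17H16N2O5S

C17H16N2O5S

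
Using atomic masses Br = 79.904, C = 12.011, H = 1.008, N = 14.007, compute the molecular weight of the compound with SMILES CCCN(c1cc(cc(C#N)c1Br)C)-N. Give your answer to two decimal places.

Molecular formula: C11H14BrN3.
M = 1×79.904 + 11×12.011 + 14×1.008 + 3×14.007 = 268.16 g/mol.

268.16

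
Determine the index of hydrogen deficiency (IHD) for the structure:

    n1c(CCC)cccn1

Molecular formula from the SMILES: C7H10N2.
DoU = (2C + 2 + N − H − X)/2 = (2·7 + 2 + 2 − 10 − 0)/2 = 8/2 = 4.
(Structurally: 1 ring(s) + 3 π bond(s) = 4.)

4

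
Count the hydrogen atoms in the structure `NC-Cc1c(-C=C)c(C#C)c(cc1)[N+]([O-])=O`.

12

Hydrogens are implicit in SMILES; fill each atom to its normal valence:
  4 × C (aromatic): no H
  3 × C: 2 H each → 6
  2 × C (aromatic): 1 H each → 2
  2 × C: 1 H each → 2
  1 × C: no H
  1 × N: 2 H
  1 × N (charge +1): no H
  1 × O: no H
  1 × O (charge -1): no H
  Total hydrogens = 12.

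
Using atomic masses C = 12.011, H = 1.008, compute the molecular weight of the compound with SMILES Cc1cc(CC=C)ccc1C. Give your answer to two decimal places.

Molecular formula: C11H14.
M = 11×12.011 + 14×1.008 = 146.23 g/mol.

146.23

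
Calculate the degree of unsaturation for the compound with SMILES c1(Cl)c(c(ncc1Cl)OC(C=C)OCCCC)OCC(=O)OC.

6

Molecular formula from the SMILES: C15H19Cl2NO5.
DoU = (2C + 2 + N − H − X)/2 = (2·15 + 2 + 1 − 19 − 2)/2 = 12/2 = 6.
(Structurally: 1 ring(s) + 5 π bond(s) = 6.)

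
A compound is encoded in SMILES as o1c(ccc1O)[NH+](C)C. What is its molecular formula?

Heavy atoms from the SMILES: 6 C, 1 N, 2 O.
Implicit hydrogens by atom environment:
  2 × C: 3 H each → 6
  2 × C (aromatic): 1 H each → 2
  2 × C (aromatic): no H
  1 × N (charge +1): 1 H
  1 × O: 1 H
  1 × O (aromatic): no H
  Total hydrogens = 10.
Net charge +1.
Molecular formula: C6H10NO2+

C6H10NO2+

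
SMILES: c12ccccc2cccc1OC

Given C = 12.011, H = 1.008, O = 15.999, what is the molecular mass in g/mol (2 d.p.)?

Molecular formula: C11H10O.
M = 11×12.011 + 10×1.008 + 1×15.999 = 158.20 g/mol.

158.20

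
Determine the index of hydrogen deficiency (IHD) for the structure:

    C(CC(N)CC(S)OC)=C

1

Molecular formula from the SMILES: C7H15NOS.
DoU = (2C + 2 + N − H − X)/2 = (2·7 + 2 + 1 − 15 − 0)/2 = 2/2 = 1.
(Structurally: 0 ring(s) + 1 π bond(s) = 1.)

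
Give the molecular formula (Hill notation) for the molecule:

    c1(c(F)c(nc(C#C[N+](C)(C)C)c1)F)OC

C11H13F2N2O+

Heavy atoms from the SMILES: 11 C, 2 F, 2 N, 1 O.
Implicit hydrogens by atom environment:
  4 × C: 3 H each → 12
  4 × C (aromatic): no H
  2 × C: no H
  2 × F: no H
  1 × C (aromatic): 1 H
  1 × N (aromatic): no H
  1 × N (charge +1): no H
  1 × O: no H
  Total hydrogens = 13.
Net charge +1.
Molecular formula: C11H13F2N2O+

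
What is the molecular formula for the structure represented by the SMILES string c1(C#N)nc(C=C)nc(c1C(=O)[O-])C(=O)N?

C9H5N4O3-

Heavy atoms from the SMILES: 9 C, 4 N, 3 O.
Implicit hydrogens by atom environment:
  4 × C (aromatic): no H
  3 × C: no H
  2 × N (aromatic): no H
  2 × O: no H
  1 × C: 2 H
  1 × C: 1 H
  1 × N: 2 H
  1 × N: no H
  1 × O (charge -1): no H
  Total hydrogens = 5.
Net charge -1.
Molecular formula: C9H5N4O3-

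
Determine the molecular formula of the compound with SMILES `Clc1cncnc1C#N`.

Heavy atoms from the SMILES: 5 C, 1 Cl, 3 N.
Implicit hydrogens by atom environment:
  2 × C (aromatic): 1 H each → 2
  2 × C (aromatic): no H
  2 × N (aromatic): no H
  1 × C: no H
  1 × Cl: no H
  1 × N: no H
  Total hydrogens = 2.
Molecular formula: C5H2ClN3

C5H2ClN3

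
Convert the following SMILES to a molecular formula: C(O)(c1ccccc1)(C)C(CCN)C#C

C13H17NO

Heavy atoms from the SMILES: 13 C, 1 N, 1 O.
Implicit hydrogens by atom environment:
  5 × C (aromatic): 1 H each → 5
  2 × C: 2 H each → 4
  2 × C: 1 H each → 2
  2 × C: no H
  1 × C: 3 H
  1 × C (aromatic): no H
  1 × N: 2 H
  1 × O: 1 H
  Total hydrogens = 17.
Molecular formula: C13H17NO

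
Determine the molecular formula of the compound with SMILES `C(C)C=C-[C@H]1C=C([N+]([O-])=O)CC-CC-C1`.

C12H19NO2

Heavy atoms from the SMILES: 12 C, 1 N, 2 O.
Implicit hydrogens by atom environment:
  6 × C: 2 H each → 12
  4 × C: 1 H each → 4
  1 × C: 3 H
  1 × C: no H
  1 × N (charge +1): no H
  1 × O: no H
  1 × O (charge -1): no H
  Total hydrogens = 19.
Molecular formula: C12H19NO2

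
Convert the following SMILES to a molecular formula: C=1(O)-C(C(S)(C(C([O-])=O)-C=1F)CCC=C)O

Heavy atoms from the SMILES: 10 C, 1 F, 4 O, 1 S.
Implicit hydrogens by atom environment:
  4 × C: no H
  3 × C: 2 H each → 6
  3 × C: 1 H each → 3
  2 × O: 1 H each → 2
  1 × F: no H
  1 × O: no H
  1 × O (charge -1): no H
  1 × S: 1 H
  Total hydrogens = 12.
Net charge -1.
Molecular formula: C10H12FO4S-

C10H12FO4S-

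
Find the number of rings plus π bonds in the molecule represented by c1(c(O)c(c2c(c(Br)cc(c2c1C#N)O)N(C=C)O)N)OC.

Molecular formula from the SMILES: C14H12BrN3O4.
DoU = (2C + 2 + N − H − X)/2 = (2·14 + 2 + 3 − 12 − 1)/2 = 20/2 = 10.
(Structurally: 2 ring(s) + 8 π bond(s) = 10.)

10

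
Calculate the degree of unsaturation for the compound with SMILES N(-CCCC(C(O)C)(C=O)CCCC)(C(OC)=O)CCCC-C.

Molecular formula from the SMILES: C18H35NO4.
DoU = (2C + 2 + N − H − X)/2 = (2·18 + 2 + 1 − 35 − 0)/2 = 4/2 = 2.
(Structurally: 0 ring(s) + 2 π bond(s) = 2.)

2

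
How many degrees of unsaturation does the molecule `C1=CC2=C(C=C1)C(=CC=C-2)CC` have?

Molecular formula from the SMILES: C12H12.
DoU = (2C + 2 + N − H − X)/2 = (2·12 + 2 + 0 − 12 − 0)/2 = 14/2 = 7.
(Structurally: 2 ring(s) + 5 π bond(s) = 7.)

7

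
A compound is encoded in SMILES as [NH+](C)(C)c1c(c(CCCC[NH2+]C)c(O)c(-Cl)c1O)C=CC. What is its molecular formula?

Heavy atoms from the SMILES: 16 C, 1 Cl, 2 N, 2 O.
Implicit hydrogens by atom environment:
  6 × C (aromatic): no H
  4 × C: 3 H each → 12
  4 × C: 2 H each → 8
  2 × C: 1 H each → 2
  2 × O: 1 H each → 2
  1 × Cl: no H
  1 × N (charge +1): 2 H
  1 × N (charge +1): 1 H
  Total hydrogens = 27.
Net charge +2.
Molecular formula: [C16H27ClN2O2]2+

[C16H27ClN2O2]2+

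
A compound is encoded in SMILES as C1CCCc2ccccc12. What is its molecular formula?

C10H12

Heavy atoms from the SMILES: 10 C.
Implicit hydrogens by atom environment:
  4 × C: 2 H each → 8
  4 × C (aromatic): 1 H each → 4
  2 × C (aromatic): no H
  Total hydrogens = 12.
Molecular formula: C10H12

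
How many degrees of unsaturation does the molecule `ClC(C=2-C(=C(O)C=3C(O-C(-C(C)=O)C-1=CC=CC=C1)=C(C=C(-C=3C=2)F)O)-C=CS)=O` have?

14

Molecular formula from the SMILES: C22H16ClFO5S.
DoU = (2C + 2 + N − H − X)/2 = (2·22 + 2 + 0 − 16 − 2)/2 = 28/2 = 14.
(Structurally: 3 ring(s) + 11 π bond(s) = 14.)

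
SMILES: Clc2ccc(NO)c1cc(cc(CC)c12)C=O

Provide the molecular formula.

C13H12ClNO2

Heavy atoms from the SMILES: 13 C, 1 Cl, 1 N, 2 O.
Implicit hydrogens by atom environment:
  6 × C (aromatic): no H
  4 × C (aromatic): 1 H each → 4
  1 × C: 3 H
  1 × C: 2 H
  1 × C: 1 H
  1 × Cl: no H
  1 × N: 1 H
  1 × O: 1 H
  1 × O: no H
  Total hydrogens = 12.
Molecular formula: C13H12ClNO2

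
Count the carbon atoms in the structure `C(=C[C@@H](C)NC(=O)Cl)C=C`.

7

The symbol for carbon appears 7 times in the SMILES. (Cl is a single chlorine, not C + l.)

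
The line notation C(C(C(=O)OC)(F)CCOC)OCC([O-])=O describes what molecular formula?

Heavy atoms from the SMILES: 9 C, 1 F, 6 O.
Implicit hydrogens by atom environment:
  5 × O: no H
  4 × C: 2 H each → 8
  3 × C: no H
  2 × C: 3 H each → 6
  1 × F: no H
  1 × O (charge -1): no H
  Total hydrogens = 14.
Net charge -1.
Molecular formula: C9H14FO6-

C9H14FO6-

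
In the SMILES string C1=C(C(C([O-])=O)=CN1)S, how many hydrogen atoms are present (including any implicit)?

Hydrogens are implicit in SMILES; fill each atom to its normal valence:
  2 × C (aromatic): 1 H each → 2
  2 × C (aromatic): no H
  1 × C: no H
  1 × N (aromatic): 1 H
  1 × O: no H
  1 × O (charge -1): no H
  1 × S: 1 H
  Total hydrogens = 4.

4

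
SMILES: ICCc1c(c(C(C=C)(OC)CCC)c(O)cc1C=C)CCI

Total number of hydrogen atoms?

26

Hydrogens are implicit in SMILES; fill each atom to its normal valence:
  8 × C: 2 H each → 16
  5 × C (aromatic): no H
  2 × C: 3 H each → 6
  2 × C: 1 H each → 2
  2 × I: no H
  1 × C (aromatic): 1 H
  1 × C: no H
  1 × O: 1 H
  1 × O: no H
  Total hydrogens = 26.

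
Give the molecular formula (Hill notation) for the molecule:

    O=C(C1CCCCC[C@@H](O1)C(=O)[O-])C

Heavy atoms from the SMILES: 10 C, 4 O.
Implicit hydrogens by atom environment:
  5 × C: 2 H each → 10
  3 × O: no H
  2 × C: 1 H each → 2
  2 × C: no H
  1 × C: 3 H
  1 × O (charge -1): no H
  Total hydrogens = 15.
Net charge -1.
Molecular formula: C10H15O4-

C10H15O4-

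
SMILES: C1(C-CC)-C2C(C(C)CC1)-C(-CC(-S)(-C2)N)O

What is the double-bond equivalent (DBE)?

Molecular formula from the SMILES: C14H27NOS.
DoU = (2C + 2 + N − H − X)/2 = (2·14 + 2 + 1 − 27 − 0)/2 = 4/2 = 2.
(Structurally: 2 ring(s) + 0 π bond(s) = 2.)

2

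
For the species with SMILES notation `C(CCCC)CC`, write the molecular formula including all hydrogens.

Heavy atoms from the SMILES: 7 C.
Implicit hydrogens by atom environment:
  5 × C: 2 H each → 10
  2 × C: 3 H each → 6
  Total hydrogens = 16.
Molecular formula: C7H16

C7H16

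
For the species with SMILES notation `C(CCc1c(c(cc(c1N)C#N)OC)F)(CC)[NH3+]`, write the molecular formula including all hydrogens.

C13H19FN3O+

Heavy atoms from the SMILES: 13 C, 1 F, 3 N, 1 O.
Implicit hydrogens by atom environment:
  5 × C (aromatic): no H
  3 × C: 2 H each → 6
  2 × C: 3 H each → 6
  1 × C (aromatic): 1 H
  1 × C: 1 H
  1 × C: no H
  1 × F: no H
  1 × N (charge +1): 3 H
  1 × N: 2 H
  1 × N: no H
  1 × O: no H
  Total hydrogens = 19.
Net charge +1.
Molecular formula: C13H19FN3O+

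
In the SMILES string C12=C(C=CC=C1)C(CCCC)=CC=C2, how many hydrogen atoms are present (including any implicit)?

Hydrogens are implicit in SMILES; fill each atom to its normal valence:
  7 × C (aromatic): 1 H each → 7
  3 × C: 2 H each → 6
  3 × C (aromatic): no H
  1 × C: 3 H
  Total hydrogens = 16.

16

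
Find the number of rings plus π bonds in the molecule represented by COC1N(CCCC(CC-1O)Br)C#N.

3

Molecular formula from the SMILES: C9H15BrN2O2.
DoU = (2C + 2 + N − H − X)/2 = (2·9 + 2 + 2 − 15 − 1)/2 = 6/2 = 3.
(Structurally: 1 ring(s) + 2 π bond(s) = 3.)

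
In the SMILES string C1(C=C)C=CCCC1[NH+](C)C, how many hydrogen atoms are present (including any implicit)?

Hydrogens are implicit in SMILES; fill each atom to its normal valence:
  5 × C: 1 H each → 5
  3 × C: 2 H each → 6
  2 × C: 3 H each → 6
  1 × N (charge +1): 1 H
  Total hydrogens = 18.

18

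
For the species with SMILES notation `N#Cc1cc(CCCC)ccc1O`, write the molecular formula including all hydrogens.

Heavy atoms from the SMILES: 11 C, 1 N, 1 O.
Implicit hydrogens by atom environment:
  3 × C: 2 H each → 6
  3 × C (aromatic): 1 H each → 3
  3 × C (aromatic): no H
  1 × C: 3 H
  1 × C: no H
  1 × N: no H
  1 × O: 1 H
  Total hydrogens = 13.
Molecular formula: C11H13NO

C11H13NO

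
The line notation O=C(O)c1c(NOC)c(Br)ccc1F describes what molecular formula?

C8H7BrFNO3

Heavy atoms from the SMILES: 1 Br, 8 C, 1 F, 1 N, 3 O.
Implicit hydrogens by atom environment:
  4 × C (aromatic): no H
  2 × C (aromatic): 1 H each → 2
  2 × O: no H
  1 × Br: no H
  1 × C: 3 H
  1 × C: no H
  1 × F: no H
  1 × N: 1 H
  1 × O: 1 H
  Total hydrogens = 7.
Molecular formula: C8H7BrFNO3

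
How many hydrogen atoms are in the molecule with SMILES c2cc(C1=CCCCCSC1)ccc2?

16

Hydrogens are implicit in SMILES; fill each atom to its normal valence:
  5 × C: 2 H each → 10
  5 × C (aromatic): 1 H each → 5
  1 × C: 1 H
  1 × C: no H
  1 × C (aromatic): no H
  1 × S: no H
  Total hydrogens = 16.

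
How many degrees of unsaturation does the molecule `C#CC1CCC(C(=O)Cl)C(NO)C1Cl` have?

Molecular formula from the SMILES: C9H11Cl2NO2.
DoU = (2C + 2 + N − H − X)/2 = (2·9 + 2 + 1 − 11 − 2)/2 = 8/2 = 4.
(Structurally: 1 ring(s) + 3 π bond(s) = 4.)

4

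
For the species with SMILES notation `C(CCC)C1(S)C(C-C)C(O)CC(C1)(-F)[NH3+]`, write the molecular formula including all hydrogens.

Heavy atoms from the SMILES: 12 C, 1 F, 1 N, 1 O, 1 S.
Implicit hydrogens by atom environment:
  6 × C: 2 H each → 12
  2 × C: 3 H each → 6
  2 × C: 1 H each → 2
  2 × C: no H
  1 × F: no H
  1 × N (charge +1): 3 H
  1 × O: 1 H
  1 × S: 1 H
  Total hydrogens = 25.
Net charge +1.
Molecular formula: C12H25FNOS+

C12H25FNOS+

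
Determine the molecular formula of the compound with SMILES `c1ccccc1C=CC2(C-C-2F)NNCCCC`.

Heavy atoms from the SMILES: 15 C, 1 F, 2 N.
Implicit hydrogens by atom environment:
  5 × C (aromatic): 1 H each → 5
  4 × C: 2 H each → 8
  3 × C: 1 H each → 3
  2 × N: 1 H each → 2
  1 × C: 3 H
  1 × C: no H
  1 × C (aromatic): no H
  1 × F: no H
  Total hydrogens = 21.
Molecular formula: C15H21FN2

C15H21FN2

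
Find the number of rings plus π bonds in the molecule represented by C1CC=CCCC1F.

2

Molecular formula from the SMILES: C7H11F.
DoU = (2C + 2 + N − H − X)/2 = (2·7 + 2 + 0 − 11 − 1)/2 = 4/2 = 2.
(Structurally: 1 ring(s) + 1 π bond(s) = 2.)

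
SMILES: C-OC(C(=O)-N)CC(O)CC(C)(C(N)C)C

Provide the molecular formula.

Heavy atoms from the SMILES: 11 C, 2 N, 3 O.
Implicit hydrogens by atom environment:
  4 × C: 3 H each → 12
  3 × C: 1 H each → 3
  2 × C: 2 H each → 4
  2 × C: no H
  2 × N: 2 H each → 4
  2 × O: no H
  1 × O: 1 H
  Total hydrogens = 24.
Molecular formula: C11H24N2O3

C11H24N2O3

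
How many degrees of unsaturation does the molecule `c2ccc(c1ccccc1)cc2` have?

8

Molecular formula from the SMILES: C12H10.
DoU = (2C + 2 + N − H − X)/2 = (2·12 + 2 + 0 − 10 − 0)/2 = 16/2 = 8.
(Structurally: 2 ring(s) + 6 π bond(s) = 8.)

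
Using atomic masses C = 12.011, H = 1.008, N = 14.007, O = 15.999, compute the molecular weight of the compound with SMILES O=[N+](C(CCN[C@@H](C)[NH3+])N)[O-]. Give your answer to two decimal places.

163.20

Molecular formula: C5H15N4O2+.
M = 5×12.011 + 15×1.008 + 4×14.007 + 2×15.999 = 163.20 g/mol.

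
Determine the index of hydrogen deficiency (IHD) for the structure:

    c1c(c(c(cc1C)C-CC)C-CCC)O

Molecular formula from the SMILES: C14H22O.
DoU = (2C + 2 + N − H − X)/2 = (2·14 + 2 + 0 − 22 − 0)/2 = 8/2 = 4.
(Structurally: 1 ring(s) + 3 π bond(s) = 4.)

4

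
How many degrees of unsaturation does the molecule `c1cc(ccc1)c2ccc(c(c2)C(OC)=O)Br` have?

Molecular formula from the SMILES: C14H11BrO2.
DoU = (2C + 2 + N − H − X)/2 = (2·14 + 2 + 0 − 11 − 1)/2 = 18/2 = 9.
(Structurally: 2 ring(s) + 7 π bond(s) = 9.)

9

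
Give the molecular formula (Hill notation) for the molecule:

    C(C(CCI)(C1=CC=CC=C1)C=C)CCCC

Heavy atoms from the SMILES: 16 C, 1 I.
Implicit hydrogens by atom environment:
  7 × C: 2 H each → 14
  5 × C (aromatic): 1 H each → 5
  1 × C: 3 H
  1 × C: 1 H
  1 × C: no H
  1 × C (aromatic): no H
  1 × I: no H
  Total hydrogens = 23.
Molecular formula: C16H23I

C16H23I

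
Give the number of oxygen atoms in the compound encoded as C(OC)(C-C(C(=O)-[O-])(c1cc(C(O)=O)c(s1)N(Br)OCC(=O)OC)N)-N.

The symbol for oxygen appears 8 times in the SMILES.

8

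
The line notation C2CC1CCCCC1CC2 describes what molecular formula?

C10H18

Heavy atoms from the SMILES: 10 C.
Implicit hydrogens by atom environment:
  8 × C: 2 H each → 16
  2 × C: 1 H each → 2
  Total hydrogens = 18.
Molecular formula: C10H18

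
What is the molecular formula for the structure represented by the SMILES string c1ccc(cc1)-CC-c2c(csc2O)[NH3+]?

C12H14NOS+

Heavy atoms from the SMILES: 12 C, 1 N, 1 O, 1 S.
Implicit hydrogens by atom environment:
  6 × C (aromatic): 1 H each → 6
  4 × C (aromatic): no H
  2 × C: 2 H each → 4
  1 × N (charge +1): 3 H
  1 × O: 1 H
  1 × S (aromatic): no H
  Total hydrogens = 14.
Net charge +1.
Molecular formula: C12H14NOS+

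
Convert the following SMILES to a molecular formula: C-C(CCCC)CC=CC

C10H20

Heavy atoms from the SMILES: 10 C.
Implicit hydrogens by atom environment:
  4 × C: 2 H each → 8
  3 × C: 3 H each → 9
  3 × C: 1 H each → 3
  Total hydrogens = 20.
Molecular formula: C10H20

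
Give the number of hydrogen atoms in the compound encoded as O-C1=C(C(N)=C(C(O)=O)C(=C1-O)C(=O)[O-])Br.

5

Hydrogens are implicit in SMILES; fill each atom to its normal valence:
  6 × C (aromatic): no H
  3 × O: 1 H each → 3
  2 × C: no H
  2 × O: no H
  1 × Br: no H
  1 × N: 2 H
  1 × O (charge -1): no H
  Total hydrogens = 5.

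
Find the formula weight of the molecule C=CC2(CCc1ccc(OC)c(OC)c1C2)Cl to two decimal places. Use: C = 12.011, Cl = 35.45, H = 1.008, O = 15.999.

252.74

Molecular formula: C14H17ClO2.
M = 14×12.011 + 1×35.45 + 17×1.008 + 2×15.999 = 252.74 g/mol.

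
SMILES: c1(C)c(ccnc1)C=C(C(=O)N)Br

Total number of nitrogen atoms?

The symbol for nitrogen appears 2 times in the SMILES.

2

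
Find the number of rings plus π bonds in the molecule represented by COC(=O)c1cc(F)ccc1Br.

5

Molecular formula from the SMILES: C8H6BrFO2.
DoU = (2C + 2 + N − H − X)/2 = (2·8 + 2 + 0 − 6 − 2)/2 = 10/2 = 5.
(Structurally: 1 ring(s) + 4 π bond(s) = 5.)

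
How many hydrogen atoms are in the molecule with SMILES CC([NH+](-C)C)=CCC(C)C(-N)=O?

Hydrogens are implicit in SMILES; fill each atom to its normal valence:
  4 × C: 3 H each → 12
  2 × C: 1 H each → 2
  2 × C: no H
  1 × C: 2 H
  1 × N: 2 H
  1 × N (charge +1): 1 H
  1 × O: no H
  Total hydrogens = 19.

19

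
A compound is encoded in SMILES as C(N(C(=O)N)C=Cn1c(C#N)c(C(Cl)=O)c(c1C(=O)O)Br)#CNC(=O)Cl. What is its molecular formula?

C13H6BrCl2N5O5

Heavy atoms from the SMILES: 1 Br, 13 C, 2 Cl, 5 N, 5 O.
Implicit hydrogens by atom environment:
  7 × C: no H
  4 × C (aromatic): no H
  4 × O: no H
  2 × C: 1 H each → 2
  2 × Cl: no H
  2 × N: no H
  1 × Br: no H
  1 × N: 2 H
  1 × N: 1 H
  1 × N (aromatic): no H
  1 × O: 1 H
  Total hydrogens = 6.
Molecular formula: C13H6BrCl2N5O5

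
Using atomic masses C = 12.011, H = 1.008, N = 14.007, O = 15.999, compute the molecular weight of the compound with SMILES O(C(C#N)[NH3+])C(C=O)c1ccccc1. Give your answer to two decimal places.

Molecular formula: C10H11N2O2+.
M = 10×12.011 + 11×1.008 + 2×14.007 + 2×15.999 = 191.21 g/mol.

191.21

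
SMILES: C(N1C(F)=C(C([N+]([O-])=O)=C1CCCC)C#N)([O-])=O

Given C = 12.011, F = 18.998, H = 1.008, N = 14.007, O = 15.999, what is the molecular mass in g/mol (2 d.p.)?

Molecular formula: C10H9FN3O4-.
M = 10×12.011 + 1×18.998 + 9×1.008 + 3×14.007 + 4×15.999 = 254.20 g/mol.

254.20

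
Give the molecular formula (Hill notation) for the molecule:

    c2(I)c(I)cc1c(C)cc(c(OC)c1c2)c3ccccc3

C18H14I2O

Heavy atoms from the SMILES: 18 C, 2 I, 1 O.
Implicit hydrogens by atom environment:
  8 × C (aromatic): 1 H each → 8
  8 × C (aromatic): no H
  2 × C: 3 H each → 6
  2 × I: no H
  1 × O: no H
  Total hydrogens = 14.
Molecular formula: C18H14I2O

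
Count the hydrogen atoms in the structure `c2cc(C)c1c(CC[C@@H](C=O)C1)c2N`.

Hydrogens are implicit in SMILES; fill each atom to its normal valence:
  4 × C (aromatic): no H
  3 × C: 2 H each → 6
  2 × C (aromatic): 1 H each → 2
  2 × C: 1 H each → 2
  1 × C: 3 H
  1 × N: 2 H
  1 × O: no H
  Total hydrogens = 15.

15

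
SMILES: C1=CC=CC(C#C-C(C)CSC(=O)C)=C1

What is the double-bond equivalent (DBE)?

Molecular formula from the SMILES: C13H14OS.
DoU = (2C + 2 + N − H − X)/2 = (2·13 + 2 + 0 − 14 − 0)/2 = 14/2 = 7.
(Structurally: 1 ring(s) + 6 π bond(s) = 7.)

7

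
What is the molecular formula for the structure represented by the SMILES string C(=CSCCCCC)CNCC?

Heavy atoms from the SMILES: 10 C, 1 N, 1 S.
Implicit hydrogens by atom environment:
  6 × C: 2 H each → 12
  2 × C: 3 H each → 6
  2 × C: 1 H each → 2
  1 × N: 1 H
  1 × S: no H
  Total hydrogens = 21.
Molecular formula: C10H21NS

C10H21NS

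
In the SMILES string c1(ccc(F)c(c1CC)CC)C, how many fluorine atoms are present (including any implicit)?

1

The symbol for fluorine appears 1 time in the SMILES.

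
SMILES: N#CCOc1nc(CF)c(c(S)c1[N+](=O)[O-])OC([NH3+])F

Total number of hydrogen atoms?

Hydrogens are implicit in SMILES; fill each atom to its normal valence:
  5 × C (aromatic): no H
  3 × O: no H
  2 × C: 2 H each → 4
  2 × F: no H
  1 × C: 1 H
  1 × C: no H
  1 × N (charge +1): 3 H
  1 × N (aromatic): no H
  1 × N (charge +1): no H
  1 × N: no H
  1 × O (charge -1): no H
  1 × S: 1 H
  Total hydrogens = 9.

9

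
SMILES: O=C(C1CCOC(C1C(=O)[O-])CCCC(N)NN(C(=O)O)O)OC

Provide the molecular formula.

Heavy atoms from the SMILES: 13 C, 3 N, 8 O.
Implicit hydrogens by atom environment:
  5 × C: 2 H each → 10
  5 × O: no H
  4 × C: 1 H each → 4
  3 × C: no H
  2 × O: 1 H each → 2
  1 × C: 3 H
  1 × N: 2 H
  1 × N: 1 H
  1 × N: no H
  1 × O (charge -1): no H
  Total hydrogens = 22.
Net charge -1.
Molecular formula: C13H22N3O8-

C13H22N3O8-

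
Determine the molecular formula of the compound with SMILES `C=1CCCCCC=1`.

Heavy atoms from the SMILES: 7 C.
Implicit hydrogens by atom environment:
  5 × C: 2 H each → 10
  2 × C: 1 H each → 2
  Total hydrogens = 12.
Molecular formula: C7H12

C7H12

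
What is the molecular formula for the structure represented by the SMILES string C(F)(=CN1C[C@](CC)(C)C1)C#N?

C9H13FN2

Heavy atoms from the SMILES: 9 C, 1 F, 2 N.
Implicit hydrogens by atom environment:
  3 × C: 2 H each → 6
  3 × C: no H
  2 × C: 3 H each → 6
  2 × N: no H
  1 × C: 1 H
  1 × F: no H
  Total hydrogens = 13.
Molecular formula: C9H13FN2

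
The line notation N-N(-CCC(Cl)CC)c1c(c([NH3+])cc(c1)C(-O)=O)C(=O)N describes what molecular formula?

Heavy atoms from the SMILES: 13 C, 1 Cl, 4 N, 3 O.
Implicit hydrogens by atom environment:
  4 × C (aromatic): no H
  3 × C: 2 H each → 6
  2 × C (aromatic): 1 H each → 2
  2 × C: no H
  2 × N: 2 H each → 4
  2 × O: no H
  1 × C: 3 H
  1 × C: 1 H
  1 × Cl: no H
  1 × N (charge +1): 3 H
  1 × N: no H
  1 × O: 1 H
  Total hydrogens = 20.
Net charge +1.
Molecular formula: C13H20ClN4O3+

C13H20ClN4O3+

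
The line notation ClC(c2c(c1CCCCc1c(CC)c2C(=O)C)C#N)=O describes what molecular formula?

Heavy atoms from the SMILES: 16 C, 1 Cl, 1 N, 2 O.
Implicit hydrogens by atom environment:
  6 × C (aromatic): no H
  5 × C: 2 H each → 10
  3 × C: no H
  2 × C: 3 H each → 6
  2 × O: no H
  1 × Cl: no H
  1 × N: no H
  Total hydrogens = 16.
Molecular formula: C16H16ClNO2

C16H16ClNO2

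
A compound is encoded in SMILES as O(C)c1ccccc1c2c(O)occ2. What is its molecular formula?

Heavy atoms from the SMILES: 11 C, 3 O.
Implicit hydrogens by atom environment:
  6 × C (aromatic): 1 H each → 6
  4 × C (aromatic): no H
  1 × C: 3 H
  1 × O: 1 H
  1 × O (aromatic): no H
  1 × O: no H
  Total hydrogens = 10.
Molecular formula: C11H10O3

C11H10O3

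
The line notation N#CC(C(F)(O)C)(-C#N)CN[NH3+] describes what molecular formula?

Heavy atoms from the SMILES: 6 C, 1 F, 4 N, 1 O.
Implicit hydrogens by atom environment:
  4 × C: no H
  2 × N: no H
  1 × C: 3 H
  1 × C: 2 H
  1 × F: no H
  1 × N (charge +1): 3 H
  1 × N: 1 H
  1 × O: 1 H
  Total hydrogens = 10.
Net charge +1.
Molecular formula: C6H10FN4O+

C6H10FN4O+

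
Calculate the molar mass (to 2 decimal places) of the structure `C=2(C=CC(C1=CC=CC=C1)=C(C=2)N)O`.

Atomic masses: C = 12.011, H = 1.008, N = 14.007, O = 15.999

Molecular formula: C12H11NO.
M = 12×12.011 + 11×1.008 + 1×14.007 + 1×15.999 = 185.23 g/mol.

185.23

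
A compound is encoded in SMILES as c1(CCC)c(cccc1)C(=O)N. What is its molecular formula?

C10H13NO

Heavy atoms from the SMILES: 10 C, 1 N, 1 O.
Implicit hydrogens by atom environment:
  4 × C (aromatic): 1 H each → 4
  2 × C: 2 H each → 4
  2 × C (aromatic): no H
  1 × C: 3 H
  1 × C: no H
  1 × N: 2 H
  1 × O: no H
  Total hydrogens = 13.
Molecular formula: C10H13NO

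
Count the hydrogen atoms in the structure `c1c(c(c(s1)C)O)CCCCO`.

Hydrogens are implicit in SMILES; fill each atom to its normal valence:
  4 × C: 2 H each → 8
  3 × C (aromatic): no H
  2 × O: 1 H each → 2
  1 × C: 3 H
  1 × C (aromatic): 1 H
  1 × S (aromatic): no H
  Total hydrogens = 14.

14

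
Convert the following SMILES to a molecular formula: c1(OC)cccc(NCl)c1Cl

Heavy atoms from the SMILES: 7 C, 2 Cl, 1 N, 1 O.
Implicit hydrogens by atom environment:
  3 × C (aromatic): 1 H each → 3
  3 × C (aromatic): no H
  2 × Cl: no H
  1 × C: 3 H
  1 × N: 1 H
  1 × O: no H
  Total hydrogens = 7.
Molecular formula: C7H7Cl2NO

C7H7Cl2NO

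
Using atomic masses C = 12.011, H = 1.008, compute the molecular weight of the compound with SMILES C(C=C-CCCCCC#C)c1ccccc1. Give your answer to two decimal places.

Molecular formula: C16H20.
M = 16×12.011 + 20×1.008 = 212.34 g/mol.

212.34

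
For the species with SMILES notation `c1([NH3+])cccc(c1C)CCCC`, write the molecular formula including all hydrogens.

C11H18N+

Heavy atoms from the SMILES: 11 C, 1 N.
Implicit hydrogens by atom environment:
  3 × C: 2 H each → 6
  3 × C (aromatic): 1 H each → 3
  3 × C (aromatic): no H
  2 × C: 3 H each → 6
  1 × N (charge +1): 3 H
  Total hydrogens = 18.
Net charge +1.
Molecular formula: C11H18N+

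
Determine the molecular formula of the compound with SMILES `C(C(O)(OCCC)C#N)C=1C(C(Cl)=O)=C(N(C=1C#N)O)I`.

C12H11ClIN3O4

Heavy atoms from the SMILES: 12 C, 1 Cl, 1 I, 3 N, 4 O.
Implicit hydrogens by atom environment:
  4 × C (aromatic): no H
  4 × C: no H
  3 × C: 2 H each → 6
  2 × N: no H
  2 × O: 1 H each → 2
  2 × O: no H
  1 × C: 3 H
  1 × Cl: no H
  1 × I: no H
  1 × N (aromatic): no H
  Total hydrogens = 11.
Molecular formula: C12H11ClIN3O4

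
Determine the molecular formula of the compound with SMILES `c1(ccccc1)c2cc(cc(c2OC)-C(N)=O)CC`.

C16H17NO2

Heavy atoms from the SMILES: 16 C, 1 N, 2 O.
Implicit hydrogens by atom environment:
  7 × C (aromatic): 1 H each → 7
  5 × C (aromatic): no H
  2 × C: 3 H each → 6
  2 × O: no H
  1 × C: 2 H
  1 × C: no H
  1 × N: 2 H
  Total hydrogens = 17.
Molecular formula: C16H17NO2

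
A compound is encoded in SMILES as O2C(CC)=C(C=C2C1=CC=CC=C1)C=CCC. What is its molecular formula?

Heavy atoms from the SMILES: 16 C, 1 O.
Implicit hydrogens by atom environment:
  6 × C (aromatic): 1 H each → 6
  4 × C (aromatic): no H
  2 × C: 3 H each → 6
  2 × C: 2 H each → 4
  2 × C: 1 H each → 2
  1 × O (aromatic): no H
  Total hydrogens = 18.
Molecular formula: C16H18O

C16H18O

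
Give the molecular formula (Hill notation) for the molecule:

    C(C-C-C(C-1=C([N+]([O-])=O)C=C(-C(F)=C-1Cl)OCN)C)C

Heavy atoms from the SMILES: 13 C, 1 Cl, 1 F, 2 N, 3 O.
Implicit hydrogens by atom environment:
  5 × C (aromatic): no H
  4 × C: 2 H each → 8
  2 × C: 3 H each → 6
  2 × O: no H
  1 × C (aromatic): 1 H
  1 × C: 1 H
  1 × Cl: no H
  1 × F: no H
  1 × N: 2 H
  1 × N (charge +1): no H
  1 × O (charge -1): no H
  Total hydrogens = 18.
Molecular formula: C13H18ClFN2O3

C13H18ClFN2O3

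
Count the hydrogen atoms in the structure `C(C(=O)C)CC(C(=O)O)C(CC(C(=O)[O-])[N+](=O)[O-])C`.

Hydrogens are implicit in SMILES; fill each atom to its normal valence:
  4 × O: no H
  3 × C: 2 H each → 6
  3 × C: 1 H each → 3
  3 × C: no H
  2 × C: 3 H each → 6
  2 × O (charge -1): no H
  1 × N (charge +1): no H
  1 × O: 1 H
  Total hydrogens = 16.

16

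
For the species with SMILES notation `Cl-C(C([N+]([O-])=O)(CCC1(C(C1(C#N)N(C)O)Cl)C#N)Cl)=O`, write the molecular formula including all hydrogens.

Heavy atoms from the SMILES: 10 C, 3 Cl, 4 N, 4 O.
Implicit hydrogens by atom environment:
  6 × C: no H
  3 × Cl: no H
  3 × N: no H
  2 × C: 2 H each → 4
  2 × O: no H
  1 × C: 3 H
  1 × C: 1 H
  1 × N (charge +1): no H
  1 × O: 1 H
  1 × O (charge -1): no H
  Total hydrogens = 9.
Molecular formula: C10H9Cl3N4O4

C10H9Cl3N4O4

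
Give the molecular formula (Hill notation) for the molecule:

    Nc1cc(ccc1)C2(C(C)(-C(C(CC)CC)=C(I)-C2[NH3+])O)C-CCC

C21H34IN2O+

Heavy atoms from the SMILES: 21 C, 1 I, 2 N, 1 O.
Implicit hydrogens by atom environment:
  5 × C: 2 H each → 10
  4 × C: 3 H each → 12
  4 × C (aromatic): 1 H each → 4
  4 × C: no H
  2 × C: 1 H each → 2
  2 × C (aromatic): no H
  1 × I: no H
  1 × N (charge +1): 3 H
  1 × N: 2 H
  1 × O: 1 H
  Total hydrogens = 34.
Net charge +1.
Molecular formula: C21H34IN2O+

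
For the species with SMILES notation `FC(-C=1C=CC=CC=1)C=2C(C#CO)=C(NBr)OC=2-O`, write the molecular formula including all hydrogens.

Heavy atoms from the SMILES: 1 Br, 13 C, 1 F, 1 N, 3 O.
Implicit hydrogens by atom environment:
  5 × C (aromatic): 1 H each → 5
  5 × C (aromatic): no H
  2 × C: no H
  2 × O: 1 H each → 2
  1 × Br: no H
  1 × C: 1 H
  1 × F: no H
  1 × N: 1 H
  1 × O (aromatic): no H
  Total hydrogens = 9.
Molecular formula: C13H9BrFNO3

C13H9BrFNO3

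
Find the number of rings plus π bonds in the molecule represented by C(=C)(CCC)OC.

Molecular formula from the SMILES: C6H12O.
DoU = (2C + 2 + N − H − X)/2 = (2·6 + 2 + 0 − 12 − 0)/2 = 2/2 = 1.
(Structurally: 0 ring(s) + 1 π bond(s) = 1.)

1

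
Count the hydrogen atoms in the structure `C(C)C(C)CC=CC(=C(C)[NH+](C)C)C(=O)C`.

Hydrogens are implicit in SMILES; fill each atom to its normal valence:
  6 × C: 3 H each → 18
  3 × C: 1 H each → 3
  3 × C: no H
  2 × C: 2 H each → 4
  1 × N (charge +1): 1 H
  1 × O: no H
  Total hydrogens = 26.

26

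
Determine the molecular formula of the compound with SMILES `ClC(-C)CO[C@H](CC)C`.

Heavy atoms from the SMILES: 7 C, 1 Cl, 1 O.
Implicit hydrogens by atom environment:
  3 × C: 3 H each → 9
  2 × C: 2 H each → 4
  2 × C: 1 H each → 2
  1 × Cl: no H
  1 × O: no H
  Total hydrogens = 15.
Molecular formula: C7H15ClO

C7H15ClO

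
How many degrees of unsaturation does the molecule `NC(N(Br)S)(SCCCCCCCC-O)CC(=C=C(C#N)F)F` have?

4

Molecular formula from the SMILES: C14H22BrF2N3OS2.
DoU = (2C + 2 + N − H − X)/2 = (2·14 + 2 + 3 − 22 − 3)/2 = 8/2 = 4.
(Structurally: 0 ring(s) + 4 π bond(s) = 4.)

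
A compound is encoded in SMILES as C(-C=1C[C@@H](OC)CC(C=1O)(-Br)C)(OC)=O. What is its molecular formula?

C10H15BrO4

Heavy atoms from the SMILES: 1 Br, 10 C, 4 O.
Implicit hydrogens by atom environment:
  4 × C: no H
  3 × C: 3 H each → 9
  3 × O: no H
  2 × C: 2 H each → 4
  1 × Br: no H
  1 × C: 1 H
  1 × O: 1 H
  Total hydrogens = 15.
Molecular formula: C10H15BrO4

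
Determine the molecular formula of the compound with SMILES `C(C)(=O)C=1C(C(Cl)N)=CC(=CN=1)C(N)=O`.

C9H10ClN3O2

Heavy atoms from the SMILES: 9 C, 1 Cl, 3 N, 2 O.
Implicit hydrogens by atom environment:
  3 × C (aromatic): no H
  2 × C (aromatic): 1 H each → 2
  2 × C: no H
  2 × N: 2 H each → 4
  2 × O: no H
  1 × C: 3 H
  1 × C: 1 H
  1 × Cl: no H
  1 × N (aromatic): no H
  Total hydrogens = 10.
Molecular formula: C9H10ClN3O2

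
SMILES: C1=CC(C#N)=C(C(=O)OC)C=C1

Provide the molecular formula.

C9H7NO2

Heavy atoms from the SMILES: 9 C, 1 N, 2 O.
Implicit hydrogens by atom environment:
  4 × C (aromatic): 1 H each → 4
  2 × C (aromatic): no H
  2 × C: no H
  2 × O: no H
  1 × C: 3 H
  1 × N: no H
  Total hydrogens = 7.
Molecular formula: C9H7NO2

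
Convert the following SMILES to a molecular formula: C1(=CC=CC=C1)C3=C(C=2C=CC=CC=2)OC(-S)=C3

Heavy atoms from the SMILES: 16 C, 1 O, 1 S.
Implicit hydrogens by atom environment:
  11 × C (aromatic): 1 H each → 11
  5 × C (aromatic): no H
  1 × O (aromatic): no H
  1 × S: 1 H
  Total hydrogens = 12.
Molecular formula: C16H12OS

C16H12OS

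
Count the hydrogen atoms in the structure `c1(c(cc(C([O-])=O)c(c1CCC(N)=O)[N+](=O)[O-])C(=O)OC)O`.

11

Hydrogens are implicit in SMILES; fill each atom to its normal valence:
  5 × C (aromatic): no H
  5 × O: no H
  3 × C: no H
  2 × C: 2 H each → 4
  2 × O (charge -1): no H
  1 × C: 3 H
  1 × C (aromatic): 1 H
  1 × N: 2 H
  1 × N (charge +1): no H
  1 × O: 1 H
  Total hydrogens = 11.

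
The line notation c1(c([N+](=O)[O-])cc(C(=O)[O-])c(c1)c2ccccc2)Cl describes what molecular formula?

Heavy atoms from the SMILES: 13 C, 1 Cl, 1 N, 4 O.
Implicit hydrogens by atom environment:
  7 × C (aromatic): 1 H each → 7
  5 × C (aromatic): no H
  2 × O: no H
  2 × O (charge -1): no H
  1 × C: no H
  1 × Cl: no H
  1 × N (charge +1): no H
  Total hydrogens = 7.
Net charge -1.
Molecular formula: C13H7ClNO4-

C13H7ClNO4-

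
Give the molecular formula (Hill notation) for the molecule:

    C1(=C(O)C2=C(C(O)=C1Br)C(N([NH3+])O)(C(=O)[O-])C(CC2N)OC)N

C12H17BrN4O6

Heavy atoms from the SMILES: 1 Br, 12 C, 4 N, 6 O.
Implicit hydrogens by atom environment:
  6 × C (aromatic): no H
  3 × O: 1 H each → 3
  2 × C: 1 H each → 2
  2 × C: no H
  2 × N: 2 H each → 4
  2 × O: no H
  1 × Br: no H
  1 × C: 3 H
  1 × C: 2 H
  1 × N (charge +1): 3 H
  1 × N: no H
  1 × O (charge -1): no H
  Total hydrogens = 17.
Molecular formula: C12H17BrN4O6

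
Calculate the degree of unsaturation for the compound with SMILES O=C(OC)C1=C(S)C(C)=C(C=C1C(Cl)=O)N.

Molecular formula from the SMILES: C10H10ClNO3S.
DoU = (2C + 2 + N − H − X)/2 = (2·10 + 2 + 1 − 10 − 1)/2 = 12/2 = 6.
(Structurally: 1 ring(s) + 5 π bond(s) = 6.)

6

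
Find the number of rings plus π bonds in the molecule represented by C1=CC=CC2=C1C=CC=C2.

7

Molecular formula from the SMILES: C10H8.
DoU = (2C + 2 + N − H − X)/2 = (2·10 + 2 + 0 − 8 − 0)/2 = 14/2 = 7.
(Structurally: 2 ring(s) + 5 π bond(s) = 7.)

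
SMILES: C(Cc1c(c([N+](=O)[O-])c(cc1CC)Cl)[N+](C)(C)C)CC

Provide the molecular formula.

C15H24ClN2O2+

Heavy atoms from the SMILES: 15 C, 1 Cl, 2 N, 2 O.
Implicit hydrogens by atom environment:
  5 × C: 3 H each → 15
  5 × C (aromatic): no H
  4 × C: 2 H each → 8
  2 × N (charge +1): no H
  1 × C (aromatic): 1 H
  1 × Cl: no H
  1 × O: no H
  1 × O (charge -1): no H
  Total hydrogens = 24.
Net charge +1.
Molecular formula: C15H24ClN2O2+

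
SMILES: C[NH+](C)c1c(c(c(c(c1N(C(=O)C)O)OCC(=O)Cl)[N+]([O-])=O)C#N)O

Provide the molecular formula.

C13H14ClN4O7+

Heavy atoms from the SMILES: 13 C, 1 Cl, 4 N, 7 O.
Implicit hydrogens by atom environment:
  6 × C (aromatic): no H
  4 × O: no H
  3 × C: 3 H each → 9
  3 × C: no H
  2 × N: no H
  2 × O: 1 H each → 2
  1 × C: 2 H
  1 × Cl: no H
  1 × N (charge +1): 1 H
  1 × N (charge +1): no H
  1 × O (charge -1): no H
  Total hydrogens = 14.
Net charge +1.
Molecular formula: C13H14ClN4O7+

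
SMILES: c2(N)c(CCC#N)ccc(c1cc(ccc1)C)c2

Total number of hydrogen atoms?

16

Hydrogens are implicit in SMILES; fill each atom to its normal valence:
  7 × C (aromatic): 1 H each → 7
  5 × C (aromatic): no H
  2 × C: 2 H each → 4
  1 × C: 3 H
  1 × C: no H
  1 × N: 2 H
  1 × N: no H
  Total hydrogens = 16.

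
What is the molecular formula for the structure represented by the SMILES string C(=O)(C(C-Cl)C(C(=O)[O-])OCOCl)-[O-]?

[C6H6Cl2O6]2-

Heavy atoms from the SMILES: 6 C, 2 Cl, 6 O.
Implicit hydrogens by atom environment:
  4 × O: no H
  2 × C: 2 H each → 4
  2 × C: 1 H each → 2
  2 × C: no H
  2 × Cl: no H
  2 × O (charge -1): no H
  Total hydrogens = 6.
Net charge -2.
Molecular formula: [C6H6Cl2O6]2-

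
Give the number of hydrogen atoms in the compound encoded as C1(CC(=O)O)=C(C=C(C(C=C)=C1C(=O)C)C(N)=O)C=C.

15

Hydrogens are implicit in SMILES; fill each atom to its normal valence:
  5 × C (aromatic): no H
  3 × C: 2 H each → 6
  3 × C: no H
  3 × O: no H
  2 × C: 1 H each → 2
  1 × C: 3 H
  1 × C (aromatic): 1 H
  1 × N: 2 H
  1 × O: 1 H
  Total hydrogens = 15.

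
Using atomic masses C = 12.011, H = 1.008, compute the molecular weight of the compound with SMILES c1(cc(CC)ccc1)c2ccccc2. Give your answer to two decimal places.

182.27

Molecular formula: C14H14.
M = 14×12.011 + 14×1.008 = 182.27 g/mol.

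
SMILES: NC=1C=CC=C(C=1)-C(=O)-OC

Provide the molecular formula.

Heavy atoms from the SMILES: 8 C, 1 N, 2 O.
Implicit hydrogens by atom environment:
  4 × C (aromatic): 1 H each → 4
  2 × C (aromatic): no H
  2 × O: no H
  1 × C: 3 H
  1 × C: no H
  1 × N: 2 H
  Total hydrogens = 9.
Molecular formula: C8H9NO2

C8H9NO2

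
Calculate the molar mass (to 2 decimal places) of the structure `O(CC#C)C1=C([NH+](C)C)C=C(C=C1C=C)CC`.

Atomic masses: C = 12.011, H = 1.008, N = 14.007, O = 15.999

Molecular formula: C15H20NO+.
M = 15×12.011 + 20×1.008 + 1×14.007 + 1×15.999 = 230.33 g/mol.

230.33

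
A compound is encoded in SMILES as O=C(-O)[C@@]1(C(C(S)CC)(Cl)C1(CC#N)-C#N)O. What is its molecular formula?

Heavy atoms from the SMILES: 10 C, 1 Cl, 2 N, 3 O, 1 S.
Implicit hydrogens by atom environment:
  6 × C: no H
  2 × C: 2 H each → 4
  2 × N: no H
  2 × O: 1 H each → 2
  1 × C: 3 H
  1 × C: 1 H
  1 × Cl: no H
  1 × O: no H
  1 × S: 1 H
  Total hydrogens = 11.
Molecular formula: C10H11ClN2O3S

C10H11ClN2O3S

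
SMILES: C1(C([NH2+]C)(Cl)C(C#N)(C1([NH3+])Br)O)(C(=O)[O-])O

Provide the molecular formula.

Heavy atoms from the SMILES: 1 Br, 7 C, 1 Cl, 3 N, 4 O.
Implicit hydrogens by atom environment:
  6 × C: no H
  2 × O: 1 H each → 2
  1 × Br: no H
  1 × C: 3 H
  1 × Cl: no H
  1 × N (charge +1): 3 H
  1 × N (charge +1): 2 H
  1 × N: no H
  1 × O: no H
  1 × O (charge -1): no H
  Total hydrogens = 10.
Net charge +1.
Molecular formula: C7H10BrClN3O4+

C7H10BrClN3O4+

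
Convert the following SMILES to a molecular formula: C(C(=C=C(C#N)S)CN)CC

C8H12N2S

Heavy atoms from the SMILES: 8 C, 2 N, 1 S.
Implicit hydrogens by atom environment:
  4 × C: no H
  3 × C: 2 H each → 6
  1 × C: 3 H
  1 × N: 2 H
  1 × N: no H
  1 × S: 1 H
  Total hydrogens = 12.
Molecular formula: C8H12N2S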